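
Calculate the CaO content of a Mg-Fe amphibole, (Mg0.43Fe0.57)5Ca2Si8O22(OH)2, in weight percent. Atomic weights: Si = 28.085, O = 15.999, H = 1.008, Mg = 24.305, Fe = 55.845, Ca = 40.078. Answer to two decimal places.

Formula mass = 902.242 g/mol.
2 Ca → 2.0000 mol CaO per formula unit; M(CaO) = 56.077, so CaO mass = 112.154 g.
112.154/902.242 × 100 = 12.43 wt%.

12.43 wt%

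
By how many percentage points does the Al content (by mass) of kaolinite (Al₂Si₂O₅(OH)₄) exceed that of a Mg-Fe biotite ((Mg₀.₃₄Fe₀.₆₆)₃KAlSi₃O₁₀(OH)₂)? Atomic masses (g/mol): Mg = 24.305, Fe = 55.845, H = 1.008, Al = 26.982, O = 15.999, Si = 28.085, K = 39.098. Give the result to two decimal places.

15.28 percentage points

Al in Al₂Si₂O₅(OH)₄: molar mass 258.157 g/mol; 2×26.982 = 53.964 g → 20.90 wt%.
Al in (Mg₀.₃₄Fe₀.₆₆)₃KAlSi₃O₁₀(OH)₂: molar mass 479.703 g/mol; 1×26.982 = 26.982 g → 5.62 wt%.
Difference = 20.90 − 5.62 = 15.28 percentage points.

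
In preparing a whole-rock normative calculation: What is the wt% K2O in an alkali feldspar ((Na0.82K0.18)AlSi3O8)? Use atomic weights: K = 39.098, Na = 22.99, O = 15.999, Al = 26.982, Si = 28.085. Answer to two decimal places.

3.20 wt%

Formula mass = 265.118 g/mol.
0.18 K → 0.0900 mol K2O per formula unit; M(K2O) = 94.195, so K2O mass = 8.478 g.
8.478/265.118 × 100 = 3.20 wt%.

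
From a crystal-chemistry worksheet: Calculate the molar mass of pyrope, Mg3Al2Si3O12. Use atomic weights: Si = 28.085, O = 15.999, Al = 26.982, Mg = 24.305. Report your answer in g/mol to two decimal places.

M = 3·24.305 + 2·26.982 + 3·28.085 + 12·15.999

403.12 g/mol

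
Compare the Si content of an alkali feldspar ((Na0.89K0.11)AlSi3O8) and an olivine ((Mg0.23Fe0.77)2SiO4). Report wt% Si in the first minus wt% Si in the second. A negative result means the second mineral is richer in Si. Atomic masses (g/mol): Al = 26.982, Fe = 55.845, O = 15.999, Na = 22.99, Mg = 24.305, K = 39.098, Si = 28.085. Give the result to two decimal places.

17.08 percentage points

First mineral: 84.255 g Si in 263.991 g formula = 31.92 wt% Si.
Second mineral: 28.085 g Si in 189.263 g formula = 14.84 wt% Si.
31.92% − 14.84% gives a difference of 17.08 percentage points.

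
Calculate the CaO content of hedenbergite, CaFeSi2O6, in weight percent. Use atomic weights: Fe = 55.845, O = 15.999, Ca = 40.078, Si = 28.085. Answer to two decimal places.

Molar mass of CaFeSi2O6 = 1·40.078 + 1·55.845 + 2·28.085 + 6·15.999 = 248.087 g/mol.
Each formula unit contains 1 Ca, equivalent to 1/1 = 1.0000 mol CaO.
M(CaO) = 1×40.078 + 1×15.999 = 56.077 g/mol.
Mass of CaO per formula unit = 1.0000 × 56.077 = 56.077 g.
CaO wt% = 56.077 / 248.087 × 100 = 22.60%.

22.60 wt%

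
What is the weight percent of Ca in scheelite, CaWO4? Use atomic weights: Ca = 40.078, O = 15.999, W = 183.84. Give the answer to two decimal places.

M(CaWO4) = 287.914 g/mol.
Ca contributes 1 × 40.078 = 40.078 g per mole.
40.078/287.914 = 0.1392 → 13.92%.

13.92 wt%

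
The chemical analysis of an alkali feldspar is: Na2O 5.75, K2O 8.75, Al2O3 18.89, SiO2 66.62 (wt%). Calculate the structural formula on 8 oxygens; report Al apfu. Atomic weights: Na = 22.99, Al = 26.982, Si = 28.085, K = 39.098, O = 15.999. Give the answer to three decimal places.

5.75 wt% Na2O ÷ 61.979 g/mol = 0.09277 mol, giving 0.18554 Na and 0.09277 O.
8.75 wt% K2O ÷ 94.195 g/mol = 0.09289 mol, giving 0.18578 K and 0.09289 O.
18.89 wt% Al2O3 ÷ 101.961 g/mol = 0.18527 mol, giving 0.37054 Al and 0.55581 O.
66.62 wt% SiO2 ÷ 60.083 g/mol = 1.10880 mol, giving 1.10880 Si and 2.21760 O.
Oxygen sums to 2.95907; scaling by 8/2.95907 = 2.70355 puts the formula on 8 O.
Al: 0.37054 × 2.70355 = 1.002 atoms per formula unit.

1.002 Al apfu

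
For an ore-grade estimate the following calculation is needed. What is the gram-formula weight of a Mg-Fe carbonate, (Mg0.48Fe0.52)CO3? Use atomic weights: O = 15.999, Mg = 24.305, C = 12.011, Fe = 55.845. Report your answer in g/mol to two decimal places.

100.71 g/mol

Mg: 0.48 × 24.305 = 11.6664
Fe: 0.52 × 55.845 = 29.0394
C: 1 × 12.011 = 12.0110
O: 3 × 15.999 = 47.9970
Summing the contributions gives the formula mass.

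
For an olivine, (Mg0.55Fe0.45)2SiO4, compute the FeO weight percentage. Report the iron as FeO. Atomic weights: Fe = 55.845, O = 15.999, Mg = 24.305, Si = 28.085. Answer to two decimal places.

38.24 wt%

Formula mass = 169.077 g/mol.
0.90 Fe → 0.9000 mol FeO per formula unit; M(FeO) = 71.844, so FeO mass = 64.660 g.
64.660/169.077 × 100 = 38.24 wt%.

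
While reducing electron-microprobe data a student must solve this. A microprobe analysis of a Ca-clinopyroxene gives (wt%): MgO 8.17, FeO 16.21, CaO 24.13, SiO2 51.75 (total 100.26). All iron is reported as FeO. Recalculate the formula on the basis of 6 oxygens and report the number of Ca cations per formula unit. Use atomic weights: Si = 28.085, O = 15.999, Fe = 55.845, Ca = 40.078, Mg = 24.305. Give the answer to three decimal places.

8.17 wt% MgO ÷ 40.304 g/mol = 0.20271 mol, giving 0.20271 Mg and 0.20271 O.
16.21 wt% FeO ÷ 71.844 g/mol = 0.22563 mol, giving 0.22563 Fe and 0.22563 O.
24.13 wt% CaO ÷ 56.077 g/mol = 0.43030 mol, giving 0.43030 Ca and 0.43030 O.
51.75 wt% SiO2 ÷ 60.083 g/mol = 0.86131 mol, giving 0.86131 Si and 1.72262 O.
Oxygen sums to 2.58126; scaling by 6/2.58126 = 2.32445 puts the formula on 6 O.
Ca: 0.43030 × 2.32445 = 1.000 atoms per formula unit.

1.000 Ca apfu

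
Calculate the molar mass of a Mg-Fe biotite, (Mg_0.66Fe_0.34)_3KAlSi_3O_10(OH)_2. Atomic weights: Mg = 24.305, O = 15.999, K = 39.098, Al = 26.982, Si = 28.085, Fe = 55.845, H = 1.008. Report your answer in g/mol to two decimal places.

Mg: 1.98 × 24.305 = 48.1239
Fe: 1.02 × 55.845 = 56.9619
K: 1 × 39.098 = 39.0980
Al: 1 × 26.982 = 26.9820
Si: 3 × 28.085 = 84.2550
O: 12 × 15.999 = 191.9880
H: 2 × 1.008 = 2.0160
Summing the contributions gives the formula mass.

449.42 g/mol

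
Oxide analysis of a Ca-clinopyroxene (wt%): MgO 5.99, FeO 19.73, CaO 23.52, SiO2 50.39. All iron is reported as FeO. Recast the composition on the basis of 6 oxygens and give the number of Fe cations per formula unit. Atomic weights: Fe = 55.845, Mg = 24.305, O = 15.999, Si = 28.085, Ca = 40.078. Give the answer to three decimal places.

5.99 wt% MgO ÷ 40.304 g/mol = 0.14862 mol, giving 0.14862 Mg and 0.14862 O.
19.73 wt% FeO ÷ 71.844 g/mol = 0.27462 mol, giving 0.27462 Fe and 0.27462 O.
23.52 wt% CaO ÷ 56.077 g/mol = 0.41942 mol, giving 0.41942 Ca and 0.41942 O.
50.39 wt% SiO2 ÷ 60.083 g/mol = 0.83867 mol, giving 0.83867 Si and 1.67734 O.
Oxygen sums to 2.52000; scaling by 6/2.52000 = 2.38095 puts the formula on 6 O.
Fe: 0.27462 × 2.38095 = 0.654 atoms per formula unit.

0.654 Fe apfu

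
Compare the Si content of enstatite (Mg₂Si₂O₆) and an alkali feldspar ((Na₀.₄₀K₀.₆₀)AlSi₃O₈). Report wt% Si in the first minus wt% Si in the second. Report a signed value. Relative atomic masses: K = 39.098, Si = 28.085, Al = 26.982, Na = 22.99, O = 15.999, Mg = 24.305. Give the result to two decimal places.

-3.01 percentage points

First mineral: 56.170 g Si in 200.774 g formula = 27.98 wt% Si.
Second mineral: 84.255 g Si in 271.884 g formula = 30.99 wt% Si.
27.98% − 30.99% gives a difference of -3.01 percentage points.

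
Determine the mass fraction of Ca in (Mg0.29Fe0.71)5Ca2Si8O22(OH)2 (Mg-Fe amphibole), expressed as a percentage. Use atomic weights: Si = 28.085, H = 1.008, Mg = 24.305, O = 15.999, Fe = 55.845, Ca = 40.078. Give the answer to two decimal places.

8.67 weight percent

M((Mg0.29Fe0.71)5Ca2Si8O22(OH)2) = 924.320 g/mol.
Ca contributes 2 × 40.078 = 80.156 g per mole.
80.156/924.320 = 0.0867 → 8.67%.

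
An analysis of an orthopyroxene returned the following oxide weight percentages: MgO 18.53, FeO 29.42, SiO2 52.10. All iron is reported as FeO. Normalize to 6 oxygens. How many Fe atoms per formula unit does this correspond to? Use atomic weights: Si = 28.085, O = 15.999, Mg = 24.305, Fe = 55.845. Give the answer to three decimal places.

0.944 Fe apfu

18.53 wt% MgO ÷ 40.304 g/mol = 0.45976 mol, giving 0.45976 Mg and 0.45976 O.
29.42 wt% FeO ÷ 71.844 g/mol = 0.40950 mol, giving 0.40950 Fe and 0.40950 O.
52.10 wt% SiO2 ÷ 60.083 g/mol = 0.86713 mol, giving 0.86713 Si and 1.73426 O.
Oxygen sums to 2.60352; scaling by 6/2.60352 = 2.30457 puts the formula on 6 O.
Fe: 0.40950 × 2.30457 = 0.944 atoms per formula unit.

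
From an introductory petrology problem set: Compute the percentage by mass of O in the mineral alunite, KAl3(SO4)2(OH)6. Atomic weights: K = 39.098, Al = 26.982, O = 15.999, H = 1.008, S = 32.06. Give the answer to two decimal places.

M(KAl3(SO4)2(OH)6) = 414.198 g/mol.
O contributes 14 × 15.999 = 223.986 g per mole.
223.986/414.198 = 0.5408 → 54.08%.

54.08 mass %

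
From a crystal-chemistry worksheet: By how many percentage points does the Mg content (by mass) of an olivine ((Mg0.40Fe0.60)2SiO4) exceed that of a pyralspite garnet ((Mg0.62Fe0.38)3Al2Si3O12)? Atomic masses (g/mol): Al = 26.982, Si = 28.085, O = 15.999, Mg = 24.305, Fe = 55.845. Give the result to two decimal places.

0.59 percentage points

First mineral: 19.444 g Mg in 178.539 g formula = 10.89 wt% Mg.
Second mineral: 45.207 g Mg in 439.078 g formula = 10.30 wt% Mg.
10.89% − 10.30% gives a difference of 0.59 percentage points.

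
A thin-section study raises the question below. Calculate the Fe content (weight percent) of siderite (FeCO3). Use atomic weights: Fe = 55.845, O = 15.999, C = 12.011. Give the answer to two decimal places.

M(FeCO3) = 115.853 g/mol.
Fe contributes 1 × 55.845 = 55.845 g per mole.
55.845/115.853 = 0.4820 → 48.20%.

48.20 weight percent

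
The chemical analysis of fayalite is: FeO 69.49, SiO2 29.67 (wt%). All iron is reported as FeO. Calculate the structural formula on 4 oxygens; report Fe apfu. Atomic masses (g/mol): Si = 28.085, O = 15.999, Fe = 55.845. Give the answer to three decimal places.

1.979 Fe apfu

FeO: 69.49/71.844 = 0.96723 mol → 0.96723 mol Fe, 0.96723 mol O.
SiO2: 29.67/60.083 = 0.49382 mol → 0.49382 mol Si, 0.98764 mol O.
Total oxygen = 1.95487 mol. Normalization factor = 4/1.95487 = 2.04617.
Fe per 4 O = 0.96723 × 2.04617 = 1.979.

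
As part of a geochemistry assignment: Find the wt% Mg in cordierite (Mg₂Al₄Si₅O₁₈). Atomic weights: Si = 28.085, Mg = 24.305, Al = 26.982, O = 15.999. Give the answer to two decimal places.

8.31 wt%

Molar mass of Mg₂Al₄Si₅O₁₈: 2×24.305 + 4×26.982 + 5×28.085 + 18×15.999 = 584.945 g/mol.
Mass of Mg per formula unit: 2 × 24.305 = 48.610 g.
Weight fraction Mg = 48.610 / 584.945 = 0.0831.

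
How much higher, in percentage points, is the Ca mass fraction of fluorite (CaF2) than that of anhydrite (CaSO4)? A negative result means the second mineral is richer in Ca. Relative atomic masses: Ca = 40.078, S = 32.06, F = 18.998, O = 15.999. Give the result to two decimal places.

21.89 percentage points

First mineral: 40.078 g Ca in 78.074 g formula = 51.33 wt% Ca.
Second mineral: 40.078 g Ca in 136.134 g formula = 29.44 wt% Ca.
51.33% − 29.44% gives a difference of 21.89 percentage points.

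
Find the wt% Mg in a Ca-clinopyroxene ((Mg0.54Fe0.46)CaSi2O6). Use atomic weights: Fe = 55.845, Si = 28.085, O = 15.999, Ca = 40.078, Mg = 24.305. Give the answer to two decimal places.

Molar mass of (Mg0.54Fe0.46)CaSi2O6: 0.54×24.305 + 0.46×55.845 + 1×40.078 + 2×28.085 + 6×15.999 = 231.055 g/mol.
Mass of Mg per formula unit: 0.54 × 24.305 = 13.125 g.
Weight fraction Mg = 13.125 / 231.055 = 0.0568.

5.68 mass %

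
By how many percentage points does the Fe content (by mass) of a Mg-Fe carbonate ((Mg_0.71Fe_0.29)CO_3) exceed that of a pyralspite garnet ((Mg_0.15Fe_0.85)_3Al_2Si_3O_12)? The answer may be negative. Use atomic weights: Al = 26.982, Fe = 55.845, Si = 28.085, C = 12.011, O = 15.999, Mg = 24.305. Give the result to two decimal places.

-12.12 percentage points

Fe in (Mg_0.71Fe_0.29)CO_3: molar mass 93.460 g/mol; 0.29×55.845 = 16.195 g → 17.33 wt%.
Fe in (Mg_0.15Fe_0.85)_3Al_2Si_3O_12: molar mass 483.549 g/mol; 2.55×55.845 = 142.405 g → 29.45 wt%.
Difference = 17.33 − 29.45 = -12.12 percentage points.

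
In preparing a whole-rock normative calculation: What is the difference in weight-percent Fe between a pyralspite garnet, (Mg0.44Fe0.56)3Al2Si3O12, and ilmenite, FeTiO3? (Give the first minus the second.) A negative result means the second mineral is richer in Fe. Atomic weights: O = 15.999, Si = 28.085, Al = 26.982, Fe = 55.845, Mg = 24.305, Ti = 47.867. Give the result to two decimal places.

Fe in (Mg0.44Fe0.56)3Al2Si3O12: molar mass 456.109 g/mol; 1.68×55.845 = 93.820 g → 20.57 wt%.
Fe in FeTiO3: molar mass 151.709 g/mol; 1×55.845 = 55.845 g → 36.81 wt%.
Difference = 20.57 − 36.81 = -16.24 percentage points.

-16.24 percentage points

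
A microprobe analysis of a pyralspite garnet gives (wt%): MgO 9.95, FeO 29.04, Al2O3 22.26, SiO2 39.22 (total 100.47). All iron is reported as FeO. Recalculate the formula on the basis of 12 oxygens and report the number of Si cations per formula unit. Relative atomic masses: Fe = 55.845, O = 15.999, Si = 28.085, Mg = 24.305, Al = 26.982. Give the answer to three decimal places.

MgO (M=40.304): mol = 0.24687; Mg = 0.24687, O = 0.24687.
FeO (M=71.844): mol = 0.40421; Fe = 0.40421, O = 0.40421.
Al2O3 (M=101.961): mol = 0.21832; Al = 0.43664, O = 0.65496.
SiO2 (M=60.083): mol = 0.65276; Si = 0.65276, O = 1.30552.
ΣO = 2.61156; factor = 12/ΣO = 4.59495.
Si apfu = 0.65276 × 4.59495 = 2.999.

2.999 Si apfu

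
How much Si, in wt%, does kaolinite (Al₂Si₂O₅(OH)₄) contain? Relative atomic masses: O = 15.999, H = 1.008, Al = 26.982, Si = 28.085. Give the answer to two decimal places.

Molar mass of Al₂Si₂O₅(OH)₄: 2×26.982 + 2×28.085 + 9×15.999 + 4×1.008 = 258.157 g/mol.
Mass of Si per formula unit: 2 × 28.085 = 56.170 g.
Weight fraction Si = 56.170 / 258.157 = 0.2176.

21.76 wt%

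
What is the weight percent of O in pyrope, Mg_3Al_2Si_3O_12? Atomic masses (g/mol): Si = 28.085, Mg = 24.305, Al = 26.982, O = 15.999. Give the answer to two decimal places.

M(Mg_3Al_2Si_3O_12) = 403.122 g/mol.
O contributes 12 × 15.999 = 191.988 g per mole.
191.988/403.122 = 0.4763 → 47.63%.

47.63 wt%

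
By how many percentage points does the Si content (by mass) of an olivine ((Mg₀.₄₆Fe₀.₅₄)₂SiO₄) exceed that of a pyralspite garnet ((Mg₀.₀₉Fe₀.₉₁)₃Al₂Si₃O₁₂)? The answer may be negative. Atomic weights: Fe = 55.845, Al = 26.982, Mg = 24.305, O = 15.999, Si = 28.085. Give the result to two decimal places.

-1.15 percentage points

Si in (Mg₀.₄₆Fe₀.₅₄)₂SiO₄: molar mass 174.754 g/mol; 1×28.085 = 28.085 g → 16.07 wt%.
Si in (Mg₀.₀₉Fe₀.₉₁)₃Al₂Si₃O₁₂: molar mass 489.226 g/mol; 3×28.085 = 84.255 g → 17.22 wt%.
Difference = 16.07 − 17.22 = -1.15 percentage points.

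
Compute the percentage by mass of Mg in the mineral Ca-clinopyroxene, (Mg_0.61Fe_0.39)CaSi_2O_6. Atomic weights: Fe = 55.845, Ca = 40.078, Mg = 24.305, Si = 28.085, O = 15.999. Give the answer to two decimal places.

6.48 mass %

M((Mg_0.61Fe_0.39)CaSi_2O_6) = 228.848 g/mol.
Mg contributes 0.61 × 24.305 = 14.826 g per mole.
14.826/228.848 = 0.0648 → 6.48%.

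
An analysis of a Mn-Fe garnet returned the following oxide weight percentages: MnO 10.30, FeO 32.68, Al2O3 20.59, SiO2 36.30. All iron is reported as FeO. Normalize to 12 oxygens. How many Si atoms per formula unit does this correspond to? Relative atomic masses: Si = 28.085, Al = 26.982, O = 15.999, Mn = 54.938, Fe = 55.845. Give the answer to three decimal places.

10.30 wt% MnO ÷ 70.937 g/mol = 0.14520 mol, giving 0.14520 Mn and 0.14520 O.
32.68 wt% FeO ÷ 71.844 g/mol = 0.45487 mol, giving 0.45487 Fe and 0.45487 O.
20.59 wt% Al2O3 ÷ 101.961 g/mol = 0.20194 mol, giving 0.40388 Al and 0.60582 O.
36.30 wt% SiO2 ÷ 60.083 g/mol = 0.60416 mol, giving 0.60416 Si and 1.20832 O.
Oxygen sums to 2.41421; scaling by 12/2.41421 = 4.97057 puts the formula on 12 O.
Si: 0.60416 × 4.97057 = 3.003 atoms per formula unit.

3.003 Si apfu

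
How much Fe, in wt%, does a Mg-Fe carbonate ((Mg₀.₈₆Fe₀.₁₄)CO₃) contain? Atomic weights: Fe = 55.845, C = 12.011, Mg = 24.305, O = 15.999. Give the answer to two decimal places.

Formula mass = 0.86·24.305 + 0.14·55.845 + 1·12.011 + 3·15.999 = 88.729 g/mol, of which 7.818 g is Fe.
So Fe makes up 7.818/88.729 = 0.0881 of the mass, i.e. 8.81%.

8.81 wt%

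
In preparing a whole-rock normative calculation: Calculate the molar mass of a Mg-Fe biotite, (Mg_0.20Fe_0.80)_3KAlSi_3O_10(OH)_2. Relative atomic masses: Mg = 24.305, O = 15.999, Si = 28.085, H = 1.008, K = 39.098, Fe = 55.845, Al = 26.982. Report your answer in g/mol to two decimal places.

M = 0.60(24.305) + 2.40(55.845) + 1(39.098) + 1(26.982) + 3(28.085) + 12(15.999) + 2(1.008)

492.95 g/mol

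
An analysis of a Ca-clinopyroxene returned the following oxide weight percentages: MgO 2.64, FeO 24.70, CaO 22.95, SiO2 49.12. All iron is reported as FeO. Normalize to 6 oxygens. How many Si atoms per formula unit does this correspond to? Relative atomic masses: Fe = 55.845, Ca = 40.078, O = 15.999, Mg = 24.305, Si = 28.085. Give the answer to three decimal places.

MgO: 2.64/40.304 = 0.06550 mol → 0.06550 mol Mg, 0.06550 mol O.
FeO: 24.70/71.844 = 0.34380 mol → 0.34380 mol Fe, 0.34380 mol O.
CaO: 22.95/56.077 = 0.40926 mol → 0.40926 mol Ca, 0.40926 mol O.
SiO2: 49.12/60.083 = 0.81754 mol → 0.81754 mol Si, 1.63508 mol O.
Total oxygen = 2.45364 mol. Normalization factor = 6/2.45364 = 2.44535.
Si per 6 O = 0.81754 × 2.44535 = 1.999.

1.999 Si apfu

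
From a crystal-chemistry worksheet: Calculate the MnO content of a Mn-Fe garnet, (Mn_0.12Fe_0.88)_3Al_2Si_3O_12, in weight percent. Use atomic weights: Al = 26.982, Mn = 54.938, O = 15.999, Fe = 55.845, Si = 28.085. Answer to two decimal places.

M((Mn_0.12Fe_0.88)_3Al_2Si_3O_12) = 497.415 g/mol; M(MnO) = 70.937 g/mol.
Moles MnO per formula unit = 0.36 Mn ÷ 1 = 0.3600.
MnO fraction = (0.3600 × 70.937) / 497.415 = 25.537/497.415 = 0.0513.

5.13 wt%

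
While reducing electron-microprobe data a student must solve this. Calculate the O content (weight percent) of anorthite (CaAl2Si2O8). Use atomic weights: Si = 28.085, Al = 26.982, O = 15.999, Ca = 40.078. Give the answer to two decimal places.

M(CaAl2Si2O8) = 278.204 g/mol.
O contributes 8 × 15.999 = 127.992 g per mole.
127.992/278.204 = 0.4601 → 46.01%.

46.01 weight percent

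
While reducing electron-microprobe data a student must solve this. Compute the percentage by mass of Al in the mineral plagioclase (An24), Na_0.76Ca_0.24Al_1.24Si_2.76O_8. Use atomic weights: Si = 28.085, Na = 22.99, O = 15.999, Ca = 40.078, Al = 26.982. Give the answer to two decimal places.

Formula mass = 0.76·22.99 + 0.24·40.078 + 1.24·26.982 + 2.76·28.085 + 8·15.999 = 266.055 g/mol, of which 33.458 g is Al.
So Al makes up 33.458/266.055 = 0.1258 of the mass, i.e. 12.58%.

12.58 mass %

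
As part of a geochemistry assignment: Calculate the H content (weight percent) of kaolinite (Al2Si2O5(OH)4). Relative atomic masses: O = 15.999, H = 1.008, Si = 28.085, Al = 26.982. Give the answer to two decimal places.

1.56 weight percent

Molar mass of Al2Si2O5(OH)4: 2*26.982 + 2*28.085 + 9*15.999 + 4*1.008 = 258.157 g/mol.
Mass of H per formula unit: 4 × 1.008 = 4.032 g.
Weight fraction H = 4.032 / 258.157 = 0.0156.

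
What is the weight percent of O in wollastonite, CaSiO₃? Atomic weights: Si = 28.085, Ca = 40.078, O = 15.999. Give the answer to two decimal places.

M(CaSiO₃) = 116.160 g/mol.
O contributes 3 × 15.999 = 47.997 g per mole.
47.997/116.160 = 0.4132 → 41.32%.

41.32 weight percent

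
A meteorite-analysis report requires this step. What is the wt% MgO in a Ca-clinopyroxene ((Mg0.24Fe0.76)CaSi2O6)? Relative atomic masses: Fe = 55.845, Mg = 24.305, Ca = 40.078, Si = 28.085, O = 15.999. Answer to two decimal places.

4.02 wt%

Molar mass of (Mg0.24Fe0.76)CaSi2O6 = 0.24*24.305 + 0.76*55.845 + 1*40.078 + 2*28.085 + 6*15.999 = 240.517 g/mol.
Each formula unit contains 0.24 Mg, equivalent to 0.24/1 = 0.2400 mol MgO.
M(MgO) = 1×24.305 + 1×15.999 = 40.304 g/mol.
Mass of MgO per formula unit = 0.2400 × 40.304 = 9.673 g.
MgO wt% = 9.673 / 240.517 × 100 = 4.02%.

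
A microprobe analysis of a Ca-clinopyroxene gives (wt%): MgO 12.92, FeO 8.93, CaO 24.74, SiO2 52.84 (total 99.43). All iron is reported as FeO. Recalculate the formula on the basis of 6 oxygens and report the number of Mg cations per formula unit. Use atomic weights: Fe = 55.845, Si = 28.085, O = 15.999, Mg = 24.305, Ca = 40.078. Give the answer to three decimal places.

MgO: 12.92/40.304 = 0.32056 mol → 0.32056 mol Mg, 0.32056 mol O.
FeO: 8.93/71.844 = 0.12430 mol → 0.12430 mol Fe, 0.12430 mol O.
CaO: 24.74/56.077 = 0.44118 mol → 0.44118 mol Ca, 0.44118 mol O.
SiO2: 52.84/60.083 = 0.87945 mol → 0.87945 mol Si, 1.75890 mol O.
Total oxygen = 2.64494 mol. Normalization factor = 6/2.64494 = 2.26848.
Mg per 6 O = 0.32056 × 2.26848 = 0.727.

0.727 Mg apfu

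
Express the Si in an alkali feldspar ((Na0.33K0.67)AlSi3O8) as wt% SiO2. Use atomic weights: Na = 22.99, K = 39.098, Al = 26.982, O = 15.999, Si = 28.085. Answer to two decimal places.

Formula mass = 273.011 g/mol.
3 Si → 3.0000 mol SiO2 per formula unit; M(SiO2) = 60.083, so SiO2 mass = 180.249 g.
180.249/273.011 × 100 = 66.02 wt%.

66.02 wt%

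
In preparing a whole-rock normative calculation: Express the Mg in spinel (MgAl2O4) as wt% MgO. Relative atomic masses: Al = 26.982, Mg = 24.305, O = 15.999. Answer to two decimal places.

28.33 wt%

Formula mass = 142.265 g/mol.
1 Mg → 1.0000 mol MgO per formula unit; M(MgO) = 40.304, so MgO mass = 40.304 g.
40.304/142.265 × 100 = 28.33 wt%.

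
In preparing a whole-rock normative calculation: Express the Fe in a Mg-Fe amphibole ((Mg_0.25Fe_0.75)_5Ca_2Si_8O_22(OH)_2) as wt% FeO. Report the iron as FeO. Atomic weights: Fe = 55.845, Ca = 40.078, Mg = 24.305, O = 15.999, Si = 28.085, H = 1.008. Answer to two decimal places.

M((Mg_0.25Fe_0.75)_5Ca_2Si_8O_22(OH)_2) = 930.628 g/mol; M(FeO) = 71.844 g/mol.
Moles FeO per formula unit = 3.75 Fe ÷ 1 = 3.7500.
FeO fraction = (3.7500 × 71.844) / 930.628 = 269.415/930.628 = 0.2895.

28.95 wt%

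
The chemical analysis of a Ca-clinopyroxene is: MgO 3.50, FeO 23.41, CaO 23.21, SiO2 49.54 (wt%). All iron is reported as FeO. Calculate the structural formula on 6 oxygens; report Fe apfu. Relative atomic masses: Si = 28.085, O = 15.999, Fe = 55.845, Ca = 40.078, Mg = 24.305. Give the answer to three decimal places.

3.50 wt% MgO ÷ 40.304 g/mol = 0.08684 mol, giving 0.08684 Mg and 0.08684 O.
23.41 wt% FeO ÷ 71.844 g/mol = 0.32584 mol, giving 0.32584 Fe and 0.32584 O.
23.21 wt% CaO ÷ 56.077 g/mol = 0.41390 mol, giving 0.41390 Ca and 0.41390 O.
49.54 wt% SiO2 ÷ 60.083 g/mol = 0.82453 mol, giving 0.82453 Si and 1.64906 O.
Oxygen sums to 2.47564; scaling by 6/2.47564 = 2.42362 puts the formula on 6 O.
Fe: 0.32584 × 2.42362 = 0.790 atoms per formula unit.

0.790 Fe apfu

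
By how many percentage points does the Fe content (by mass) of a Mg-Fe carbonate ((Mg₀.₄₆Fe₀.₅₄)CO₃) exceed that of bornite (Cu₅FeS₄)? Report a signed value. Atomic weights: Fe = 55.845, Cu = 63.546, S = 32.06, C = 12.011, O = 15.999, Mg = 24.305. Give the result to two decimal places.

18.63 percentage points

Fe in (Mg₀.₄₆Fe₀.₅₄)CO₃: molar mass 101.345 g/mol; 0.54×55.845 = 30.156 g → 29.76 wt%.
Fe in Cu₅FeS₄: molar mass 501.815 g/mol; 1×55.845 = 55.845 g → 11.13 wt%.
Difference = 29.76 − 11.13 = 18.63 percentage points.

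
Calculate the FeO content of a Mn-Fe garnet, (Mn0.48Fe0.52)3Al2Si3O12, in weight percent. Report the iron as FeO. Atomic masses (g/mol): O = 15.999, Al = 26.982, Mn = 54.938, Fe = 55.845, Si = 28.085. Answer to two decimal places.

22.58 wt%

Formula mass = 496.436 g/mol.
1.56 Fe → 1.5600 mol FeO per formula unit; M(FeO) = 71.844, so FeO mass = 112.077 g.
112.077/496.436 × 100 = 22.58 wt%.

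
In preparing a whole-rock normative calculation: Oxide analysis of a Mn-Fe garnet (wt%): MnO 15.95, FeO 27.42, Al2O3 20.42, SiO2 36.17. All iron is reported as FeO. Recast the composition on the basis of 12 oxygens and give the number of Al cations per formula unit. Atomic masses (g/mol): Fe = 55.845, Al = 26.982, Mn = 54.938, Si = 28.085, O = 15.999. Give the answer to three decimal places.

1.993 Al apfu

15.95 wt% MnO ÷ 70.937 g/mol = 0.22485 mol, giving 0.22485 Mn and 0.22485 O.
27.42 wt% FeO ÷ 71.844 g/mol = 0.38166 mol, giving 0.38166 Fe and 0.38166 O.
20.42 wt% Al2O3 ÷ 101.961 g/mol = 0.20027 mol, giving 0.40054 Al and 0.60081 O.
36.17 wt% SiO2 ÷ 60.083 g/mol = 0.60200 mol, giving 0.60200 Si and 1.20400 O.
Oxygen sums to 2.41132; scaling by 12/2.41132 = 4.97653 puts the formula on 12 O.
Al: 0.40054 × 4.97653 = 1.993 atoms per formula unit.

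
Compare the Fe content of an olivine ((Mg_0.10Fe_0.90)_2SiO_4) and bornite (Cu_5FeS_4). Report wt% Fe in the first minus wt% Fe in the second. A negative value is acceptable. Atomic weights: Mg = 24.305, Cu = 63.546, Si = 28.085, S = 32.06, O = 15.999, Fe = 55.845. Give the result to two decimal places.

M((Mg_0.10Fe_0.90)_2SiO_4) = 197.463 g/mol, so wt% Fe = 100.521/197.463 × 100 = 50.91%.
M(Cu_5FeS_4) = 501.815 g/mol, so wt% Fe = 55.845/501.815 × 100 = 11.13%.
50.91 − 11.13 = 39.78 pp.

39.78 percentage points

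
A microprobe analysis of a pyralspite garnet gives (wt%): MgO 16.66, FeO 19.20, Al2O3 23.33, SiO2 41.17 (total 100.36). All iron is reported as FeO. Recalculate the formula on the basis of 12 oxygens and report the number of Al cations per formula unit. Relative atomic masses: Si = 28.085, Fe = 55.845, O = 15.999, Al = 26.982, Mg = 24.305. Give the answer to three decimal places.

MgO: 16.66/40.304 = 0.41336 mol → 0.41336 mol Mg, 0.41336 mol O.
FeO: 19.20/71.844 = 0.26725 mol → 0.26725 mol Fe, 0.26725 mol O.
Al2O3: 23.33/101.961 = 0.22881 mol → 0.45762 mol Al, 0.68643 mol O.
SiO2: 41.17/60.083 = 0.68522 mol → 0.68522 mol Si, 1.37044 mol O.
Total oxygen = 2.73748 mol. Normalization factor = 12/2.73748 = 4.38359.
Al per 12 O = 0.45762 × 4.38359 = 2.006.

2.006 Al apfu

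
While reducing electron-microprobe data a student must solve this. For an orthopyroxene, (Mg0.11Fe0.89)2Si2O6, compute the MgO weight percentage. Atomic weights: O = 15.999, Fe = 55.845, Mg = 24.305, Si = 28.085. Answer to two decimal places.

Molar mass of (Mg0.11Fe0.89)2Si2O6 = 0.22·24.305 + 1.78·55.845 + 2·28.085 + 6·15.999 = 256.915 g/mol.
Each formula unit contains 0.22 Mg, equivalent to 0.22/1 = 0.2200 mol MgO.
M(MgO) = 1×24.305 + 1×15.999 = 40.304 g/mol.
Mass of MgO per formula unit = 0.2200 × 40.304 = 8.867 g.
MgO wt% = 8.867 / 256.915 × 100 = 3.45%.

3.45 wt%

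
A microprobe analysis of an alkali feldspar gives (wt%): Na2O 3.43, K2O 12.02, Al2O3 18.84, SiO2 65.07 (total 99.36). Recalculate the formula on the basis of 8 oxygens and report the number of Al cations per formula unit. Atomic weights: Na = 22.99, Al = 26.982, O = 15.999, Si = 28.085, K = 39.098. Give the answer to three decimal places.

1.018 Al apfu

Na2O (M=61.979): mol = 0.05534; Na = 0.11068, O = 0.05534.
K2O (M=94.195): mol = 0.12761; K = 0.25522, O = 0.12761.
Al2O3 (M=101.961): mol = 0.18478; Al = 0.36956, O = 0.55434.
SiO2 (M=60.083): mol = 1.08300; Si = 1.08300, O = 2.16600.
ΣO = 2.90329; factor = 8/ΣO = 2.75549.
Al apfu = 0.36956 × 2.75549 = 1.018.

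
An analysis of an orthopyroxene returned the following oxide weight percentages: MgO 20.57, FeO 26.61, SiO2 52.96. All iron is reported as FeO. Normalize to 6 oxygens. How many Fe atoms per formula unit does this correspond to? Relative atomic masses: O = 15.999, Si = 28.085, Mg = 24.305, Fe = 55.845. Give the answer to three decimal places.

MgO (M=40.304): mol = 0.51037; Mg = 0.51037, O = 0.51037.
FeO (M=71.844): mol = 0.37039; Fe = 0.37039, O = 0.37039.
SiO2 (M=60.083): mol = 0.88145; Si = 0.88145, O = 1.76290.
ΣO = 2.64366; factor = 6/ΣO = 2.26958.
Fe apfu = 0.37039 × 2.26958 = 0.841.

0.841 Fe apfu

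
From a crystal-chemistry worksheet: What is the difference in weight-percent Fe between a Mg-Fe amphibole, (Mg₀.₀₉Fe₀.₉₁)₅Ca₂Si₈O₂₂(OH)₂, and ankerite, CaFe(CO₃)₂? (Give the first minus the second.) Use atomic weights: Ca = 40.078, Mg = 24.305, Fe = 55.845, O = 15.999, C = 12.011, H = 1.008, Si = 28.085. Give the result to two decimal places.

First mineral: 254.095 g Fe in 955.860 g formula = 26.58 wt% Fe.
Second mineral: 55.845 g Fe in 215.939 g formula = 25.86 wt% Fe.
26.58% − 25.86% gives a difference of 0.72 percentage points.

0.72 percentage points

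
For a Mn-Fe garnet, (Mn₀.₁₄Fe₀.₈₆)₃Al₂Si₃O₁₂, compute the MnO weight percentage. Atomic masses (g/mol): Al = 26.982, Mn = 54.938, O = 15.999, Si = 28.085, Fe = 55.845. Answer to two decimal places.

5.99 wt%

M((Mn₀.₁₄Fe₀.₈₆)₃Al₂Si₃O₁₂) = 497.361 g/mol; M(MnO) = 70.937 g/mol.
Moles MnO per formula unit = 0.42 Mn ÷ 1 = 0.4200.
MnO fraction = (0.4200 × 70.937) / 497.361 = 29.794/497.361 = 0.0599.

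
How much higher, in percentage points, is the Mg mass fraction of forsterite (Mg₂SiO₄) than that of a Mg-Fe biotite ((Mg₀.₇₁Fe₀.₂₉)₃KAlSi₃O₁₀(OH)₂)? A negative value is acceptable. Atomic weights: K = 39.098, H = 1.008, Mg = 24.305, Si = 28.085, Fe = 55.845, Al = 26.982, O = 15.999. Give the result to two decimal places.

First mineral: 48.610 g Mg in 140.691 g formula = 34.55 wt% Mg.
Second mineral: 51.770 g Mg in 444.694 g formula = 11.64 wt% Mg.
34.55% − 11.64% gives a difference of 22.91 percentage points.

22.91 percentage points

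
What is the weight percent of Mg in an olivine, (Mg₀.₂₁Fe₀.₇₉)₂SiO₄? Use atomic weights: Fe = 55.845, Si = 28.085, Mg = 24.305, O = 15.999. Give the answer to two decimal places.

Molar mass of (Mg₀.₂₁Fe₀.₇₉)₂SiO₄: 0.42×24.305 + 1.58×55.845 + 1×28.085 + 4×15.999 = 190.524 g/mol.
Mass of Mg per formula unit: 0.42 × 24.305 = 10.208 g.
Weight fraction Mg = 10.208 / 190.524 = 0.0536.

5.36 weight percent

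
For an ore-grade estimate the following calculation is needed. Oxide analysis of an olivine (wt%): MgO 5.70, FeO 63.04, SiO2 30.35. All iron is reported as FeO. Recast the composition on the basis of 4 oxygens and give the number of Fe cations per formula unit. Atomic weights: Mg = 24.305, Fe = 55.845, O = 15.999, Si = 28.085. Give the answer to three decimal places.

1.730 Fe apfu

MgO (M=40.304): mol = 0.14143; Mg = 0.14143, O = 0.14143.
FeO (M=71.844): mol = 0.87746; Fe = 0.87746, O = 0.87746.
SiO2 (M=60.083): mol = 0.50513; Si = 0.50513, O = 1.01026.
ΣO = 2.02915; factor = 4/ΣO = 1.97127.
Fe apfu = 0.87746 × 1.97127 = 1.730.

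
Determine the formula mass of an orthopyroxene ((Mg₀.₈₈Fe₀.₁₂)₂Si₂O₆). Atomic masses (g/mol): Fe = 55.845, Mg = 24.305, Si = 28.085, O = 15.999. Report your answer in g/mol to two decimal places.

M = 1.76(24.305) + 0.24(55.845) + 2(28.085) + 6(15.999)

208.34 g/mol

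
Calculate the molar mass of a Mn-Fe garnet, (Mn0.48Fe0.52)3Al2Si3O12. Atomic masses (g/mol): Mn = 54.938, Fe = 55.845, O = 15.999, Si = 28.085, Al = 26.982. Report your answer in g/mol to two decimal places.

496.44 g/mol

M = 1.44(54.938) + 1.56(55.845) + 2(26.982) + 3(28.085) + 12(15.999)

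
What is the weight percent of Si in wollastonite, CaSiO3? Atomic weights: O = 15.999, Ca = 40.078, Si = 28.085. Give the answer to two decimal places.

M(CaSiO3) = 116.160 g/mol.
Si contributes 1 × 28.085 = 28.085 g per mole.
28.085/116.160 = 0.2418 → 24.18%.

24.18 weight percent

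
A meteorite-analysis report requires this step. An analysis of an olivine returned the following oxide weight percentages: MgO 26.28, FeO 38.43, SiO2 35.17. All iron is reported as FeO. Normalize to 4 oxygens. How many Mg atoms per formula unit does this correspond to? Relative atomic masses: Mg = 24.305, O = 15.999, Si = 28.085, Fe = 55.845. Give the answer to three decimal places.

MgO: 26.28/40.304 = 0.65204 mol → 0.65204 mol Mg, 0.65204 mol O.
FeO: 38.43/71.844 = 0.53491 mol → 0.53491 mol Fe, 0.53491 mol O.
SiO2: 35.17/60.083 = 0.58536 mol → 0.58536 mol Si, 1.17072 mol O.
Total oxygen = 2.35767 mol. Normalization factor = 4/2.35767 = 1.69659.
Mg per 4 O = 0.65204 × 1.69659 = 1.106.

1.106 Mg apfu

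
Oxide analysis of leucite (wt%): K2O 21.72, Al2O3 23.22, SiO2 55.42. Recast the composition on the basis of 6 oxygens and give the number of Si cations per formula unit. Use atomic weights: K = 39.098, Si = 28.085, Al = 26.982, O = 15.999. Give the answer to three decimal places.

2.006 Si apfu

21.72 wt% K2O ÷ 94.195 g/mol = 0.23059 mol, giving 0.46118 K and 0.23059 O.
23.22 wt% Al2O3 ÷ 101.961 g/mol = 0.22773 mol, giving 0.45546 Al and 0.68319 O.
55.42 wt% SiO2 ÷ 60.083 g/mol = 0.92239 mol, giving 0.92239 Si and 1.84478 O.
Oxygen sums to 2.75856; scaling by 6/2.75856 = 2.17505 puts the formula on 6 O.
Si: 0.92239 × 2.17505 = 2.006 atoms per formula unit.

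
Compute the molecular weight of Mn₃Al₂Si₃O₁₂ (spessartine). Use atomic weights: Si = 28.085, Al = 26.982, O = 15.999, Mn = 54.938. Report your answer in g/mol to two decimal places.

The formula mass is the sum 3*54.938 + 2*26.982 + 3*28.085 + 12*15.999.

495.02 g/mol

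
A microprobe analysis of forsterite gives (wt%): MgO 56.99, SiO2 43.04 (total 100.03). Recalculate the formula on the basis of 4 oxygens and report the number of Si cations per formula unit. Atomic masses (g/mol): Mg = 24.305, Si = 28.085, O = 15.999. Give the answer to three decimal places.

56.99 wt% MgO ÷ 40.304 g/mol = 1.41400 mol, giving 1.41400 Mg and 1.41400 O.
43.04 wt% SiO2 ÷ 60.083 g/mol = 0.71634 mol, giving 0.71634 Si and 1.43268 O.
Oxygen sums to 2.84668; scaling by 4/2.84668 = 1.40515 puts the formula on 4 O.
Si: 0.71634 × 1.40515 = 1.007 atoms per formula unit.

1.007 Si apfu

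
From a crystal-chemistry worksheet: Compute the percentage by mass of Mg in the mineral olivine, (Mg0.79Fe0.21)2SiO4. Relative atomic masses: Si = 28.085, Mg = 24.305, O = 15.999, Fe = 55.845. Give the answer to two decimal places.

24.95 mass %

Formula mass = 1.58×24.305 + 0.42×55.845 + 1×28.085 + 4×15.999 = 153.938 g/mol, of which 38.402 g is Mg.
So Mg makes up 38.402/153.938 = 0.2495 of the mass, i.e. 24.95%.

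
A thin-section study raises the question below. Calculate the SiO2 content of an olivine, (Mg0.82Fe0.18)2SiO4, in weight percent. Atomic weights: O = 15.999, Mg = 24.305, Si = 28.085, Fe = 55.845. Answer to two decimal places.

Molar mass of (Mg0.82Fe0.18)2SiO4 = 1.64·24.305 + 0.36·55.845 + 1·28.085 + 4·15.999 = 152.045 g/mol.
Each formula unit contains 1 Si, equivalent to 1/1 = 1.0000 mol SiO2.
M(SiO2) = 1×28.085 + 2×15.999 = 60.083 g/mol.
Mass of SiO2 per formula unit = 1.0000 × 60.083 = 60.083 g.
SiO2 wt% = 60.083 / 152.045 × 100 = 39.52%.

39.52 wt%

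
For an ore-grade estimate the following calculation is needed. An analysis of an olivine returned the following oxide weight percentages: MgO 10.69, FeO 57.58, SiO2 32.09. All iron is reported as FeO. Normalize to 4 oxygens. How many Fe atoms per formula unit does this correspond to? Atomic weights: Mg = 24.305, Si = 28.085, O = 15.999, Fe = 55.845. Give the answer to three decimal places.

10.69 wt% MgO ÷ 40.304 g/mol = 0.26523 mol, giving 0.26523 Mg and 0.26523 O.
57.58 wt% FeO ÷ 71.844 g/mol = 0.80146 mol, giving 0.80146 Fe and 0.80146 O.
32.09 wt% SiO2 ÷ 60.083 g/mol = 0.53409 mol, giving 0.53409 Si and 1.06818 O.
Oxygen sums to 2.13487; scaling by 4/2.13487 = 1.87365 puts the formula on 4 O.
Fe: 0.80146 × 1.87365 = 1.502 atoms per formula unit.

1.502 Fe apfu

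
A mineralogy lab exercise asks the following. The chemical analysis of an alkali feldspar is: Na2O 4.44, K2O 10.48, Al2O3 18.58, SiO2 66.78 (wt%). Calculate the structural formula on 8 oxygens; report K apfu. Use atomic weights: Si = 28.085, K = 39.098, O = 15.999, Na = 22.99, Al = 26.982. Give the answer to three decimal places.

0.603 K apfu

Na2O (M=61.979): mol = 0.07164; Na = 0.14328, O = 0.07164.
K2O (M=94.195): mol = 0.11126; K = 0.22252, O = 0.11126.
Al2O3 (M=101.961): mol = 0.18223; Al = 0.36446, O = 0.54669.
SiO2 (M=60.083): mol = 1.11146; Si = 1.11146, O = 2.22292.
ΣO = 2.95251; factor = 8/ΣO = 2.70956.
K apfu = 0.22252 × 2.70956 = 0.603.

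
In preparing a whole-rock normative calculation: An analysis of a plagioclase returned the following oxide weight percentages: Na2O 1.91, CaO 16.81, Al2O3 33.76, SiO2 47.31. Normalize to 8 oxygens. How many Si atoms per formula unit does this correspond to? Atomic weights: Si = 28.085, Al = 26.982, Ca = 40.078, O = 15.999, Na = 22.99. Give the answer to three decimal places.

2.173 Si apfu

Na2O (M=61.979): mol = 0.03082; Na = 0.06164, O = 0.03082.
CaO (M=56.077): mol = 0.29977; Ca = 0.29977, O = 0.29977.
Al2O3 (M=101.961): mol = 0.33111; Al = 0.66222, O = 0.99333.
SiO2 (M=60.083): mol = 0.78741; Si = 0.78741, O = 1.57482.
ΣO = 2.89874; factor = 8/ΣO = 2.75982.
Si apfu = 0.78741 × 2.75982 = 2.173.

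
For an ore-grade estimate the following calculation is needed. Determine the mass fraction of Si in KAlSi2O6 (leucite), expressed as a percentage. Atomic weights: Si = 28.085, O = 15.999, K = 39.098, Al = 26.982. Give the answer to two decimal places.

25.74 wt%

Formula mass = 1·39.098 + 1·26.982 + 2·28.085 + 6·15.999 = 218.244 g/mol, of which 56.170 g is Si.
So Si makes up 56.170/218.244 = 0.2574 of the mass, i.e. 25.74%.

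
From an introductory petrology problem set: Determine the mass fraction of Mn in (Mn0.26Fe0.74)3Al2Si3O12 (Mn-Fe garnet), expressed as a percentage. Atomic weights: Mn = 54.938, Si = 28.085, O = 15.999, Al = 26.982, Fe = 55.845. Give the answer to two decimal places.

Molar mass of (Mn0.26Fe0.74)3Al2Si3O12: 0.78·54.938 + 2.22·55.845 + 2·26.982 + 3·28.085 + 12·15.999 = 497.035 g/mol.
Mass of Mn per formula unit: 0.78 × 54.938 = 42.852 g.
Weight fraction Mn = 42.852 / 497.035 = 0.0862.

8.62 mass %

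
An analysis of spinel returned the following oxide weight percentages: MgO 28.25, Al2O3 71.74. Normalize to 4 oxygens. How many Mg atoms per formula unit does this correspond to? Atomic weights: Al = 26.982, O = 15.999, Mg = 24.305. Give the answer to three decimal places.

0.997 Mg apfu

28.25 wt% MgO ÷ 40.304 g/mol = 0.70092 mol, giving 0.70092 Mg and 0.70092 O.
71.74 wt% Al2O3 ÷ 101.961 g/mol = 0.70360 mol, giving 1.40720 Al and 2.11080 O.
Oxygen sums to 2.81172; scaling by 4/2.81172 = 1.42262 puts the formula on 4 O.
Mg: 0.70092 × 1.42262 = 0.997 atoms per formula unit.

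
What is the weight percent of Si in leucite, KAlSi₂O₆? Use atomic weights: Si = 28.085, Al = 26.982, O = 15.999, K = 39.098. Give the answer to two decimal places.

Molar mass of KAlSi₂O₆: 1*39.098 + 1*26.982 + 2*28.085 + 6*15.999 = 218.244 g/mol.
Mass of Si per formula unit: 2 × 28.085 = 56.170 g.
Weight fraction Si = 56.170 / 218.244 = 0.2574.

25.74 weight percent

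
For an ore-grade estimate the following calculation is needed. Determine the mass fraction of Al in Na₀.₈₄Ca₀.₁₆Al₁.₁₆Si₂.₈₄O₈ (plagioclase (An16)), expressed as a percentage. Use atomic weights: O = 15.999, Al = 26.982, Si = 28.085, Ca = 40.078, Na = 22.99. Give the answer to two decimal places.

M(Na₀.₈₄Ca₀.₁₆Al₁.₁₆Si₂.₈₄O₈) = 264.777 g/mol.
Al contributes 1.16 × 26.982 = 31.299 g per mole.
31.299/264.777 = 0.1182 → 11.82%.

11.82 weight percent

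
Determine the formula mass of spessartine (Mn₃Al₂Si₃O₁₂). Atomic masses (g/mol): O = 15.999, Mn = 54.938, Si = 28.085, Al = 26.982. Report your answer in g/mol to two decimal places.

Mn: 3 × 54.938 = 164.8140
Al: 2 × 26.982 = 53.9640
Si: 3 × 28.085 = 84.2550
O: 12 × 15.999 = 191.9880
Summing the contributions gives the formula mass.

495.02 g/mol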